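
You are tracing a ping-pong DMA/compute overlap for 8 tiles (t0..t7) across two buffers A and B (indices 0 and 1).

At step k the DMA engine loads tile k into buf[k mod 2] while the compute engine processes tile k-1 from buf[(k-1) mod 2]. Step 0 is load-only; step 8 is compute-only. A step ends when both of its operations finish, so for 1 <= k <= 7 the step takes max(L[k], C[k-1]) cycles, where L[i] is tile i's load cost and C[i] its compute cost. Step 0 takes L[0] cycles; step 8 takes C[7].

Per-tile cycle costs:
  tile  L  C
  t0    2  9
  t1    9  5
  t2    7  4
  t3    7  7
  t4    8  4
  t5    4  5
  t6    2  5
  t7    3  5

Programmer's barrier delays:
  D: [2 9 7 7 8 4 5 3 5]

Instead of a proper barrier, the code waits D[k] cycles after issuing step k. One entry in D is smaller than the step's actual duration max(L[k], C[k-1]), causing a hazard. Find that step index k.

k=0 barrier L[0]=2→2c, D[0]=2 ok
k=1 barrier max(L[1]=9,C[0]=9)→9c, D[1]=9 ok
k=2 barrier max(L[2]=7,C[1]=5)→7c, D[2]=7 ok
k=3 barrier max(L[3]=7,C[2]=4)→7c, D[3]=7 ok
k=4 barrier max(L[4]=8,C[3]=7)→8c, D[4]=8 ok
k=5 barrier max(L[5]=4,C[4]=4)→4c, D[5]=4 ok
k=6 barrier max(L[6]=2,C[5]=5)→5c, D[6]=5 ok
k=7 barrier max(L[7]=3,C[6]=5)→5c, D[7]=3 SHORT
k=8 barrier C[7]=5→5c, D[8]=5 ok

hazard at step 7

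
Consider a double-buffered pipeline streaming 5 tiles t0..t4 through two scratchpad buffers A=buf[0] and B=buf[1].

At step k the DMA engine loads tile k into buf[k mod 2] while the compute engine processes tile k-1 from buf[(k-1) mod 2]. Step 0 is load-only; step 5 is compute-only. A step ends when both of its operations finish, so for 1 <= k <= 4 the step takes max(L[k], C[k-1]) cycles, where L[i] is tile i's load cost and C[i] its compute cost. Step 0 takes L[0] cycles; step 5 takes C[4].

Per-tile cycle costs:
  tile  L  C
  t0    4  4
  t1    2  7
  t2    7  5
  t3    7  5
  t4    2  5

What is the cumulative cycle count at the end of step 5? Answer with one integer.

end_cycle[5] = 32

k=0 load=t0/4c comp=- wait=4 total=4
k=1 load=t1/2c comp=t0/4c wait=4 total=8
k=2 load=t2/7c comp=t1/7c wait=7 total=15
k=3 load=t3/7c comp=t2/5c wait=7 total=22
k=4 load=t4/2c comp=t3/5c wait=5 total=27
k=5 load=- comp=t4/5c wait=5 total=32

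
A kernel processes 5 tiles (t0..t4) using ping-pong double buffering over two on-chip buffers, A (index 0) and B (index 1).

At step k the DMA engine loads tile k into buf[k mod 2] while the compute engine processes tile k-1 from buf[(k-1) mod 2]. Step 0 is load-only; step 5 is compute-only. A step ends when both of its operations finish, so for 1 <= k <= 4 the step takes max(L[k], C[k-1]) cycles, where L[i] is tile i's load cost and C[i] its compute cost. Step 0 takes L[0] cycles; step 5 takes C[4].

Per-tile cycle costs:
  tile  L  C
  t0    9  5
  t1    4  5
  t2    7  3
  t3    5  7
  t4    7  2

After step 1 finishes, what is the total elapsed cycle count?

end_cycle[1] = 14

step 0: L[0]=9 → dur=9, Σ=9 | A=load:t0 B=idle [load-only]
step 1: L[1]=4 C[0]=5 → dur=5, Σ=14 | A=compute:t0 B=load:t1 [compute-bound]
step 2: L[2]=7 C[1]=5 → dur=7, Σ=21 | A=load:t2 B=compute:t1 [load-bound]
step 3: L[3]=5 C[2]=3 → dur=5, Σ=26 | A=compute:t2 B=load:t3 [load-bound]
step 4: L[4]=7 C[3]=7 → dur=7, Σ=33 | A=load:t4 B=compute:t3 [tied]
step 5: C[4]=2 → dur=2, Σ=35 | A=compute:t4 B=idle [compute-only]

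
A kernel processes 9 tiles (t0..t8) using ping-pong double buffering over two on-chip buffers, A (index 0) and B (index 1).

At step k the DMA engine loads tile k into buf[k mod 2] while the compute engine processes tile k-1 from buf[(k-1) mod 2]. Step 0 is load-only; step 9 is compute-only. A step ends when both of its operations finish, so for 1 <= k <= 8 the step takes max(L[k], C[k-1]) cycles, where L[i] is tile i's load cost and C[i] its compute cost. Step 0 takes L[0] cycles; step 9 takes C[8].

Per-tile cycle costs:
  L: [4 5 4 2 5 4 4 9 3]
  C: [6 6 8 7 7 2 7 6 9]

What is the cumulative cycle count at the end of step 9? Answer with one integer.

end_cycle[9] = 66

  0. 4=4c; end=4; A:t0 B:-
  1. max(5,6)=6c; end=10; A:t0 B:t1
  2. max(4,6)=6c; end=16; A:t2 B:t1
  3. max(2,8)=8c; end=24; A:t2 B:t3
  4. max(5,7)=7c; end=31; A:t4 B:t3
  5. max(4,7)=7c; end=38; A:t4 B:t5
  6. max(4,2)=4c; end=42; A:t6 B:t5
  7. max(9,7)=9c; end=51; A:t6 B:t7
  8. max(3,6)=6c; end=57; A:t8 B:t7
  9. 9=9c; end=66; A:t8 B:t7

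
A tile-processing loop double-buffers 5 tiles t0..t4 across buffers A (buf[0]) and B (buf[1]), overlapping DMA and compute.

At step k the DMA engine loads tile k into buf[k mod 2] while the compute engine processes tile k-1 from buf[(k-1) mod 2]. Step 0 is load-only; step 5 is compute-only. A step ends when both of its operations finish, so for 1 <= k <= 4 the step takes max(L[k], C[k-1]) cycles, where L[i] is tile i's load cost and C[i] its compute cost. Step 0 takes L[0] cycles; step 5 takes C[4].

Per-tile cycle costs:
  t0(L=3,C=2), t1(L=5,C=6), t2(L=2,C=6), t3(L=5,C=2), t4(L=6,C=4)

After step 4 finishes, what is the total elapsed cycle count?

k=0 load=t0/3c comp=- wait=3 total=3
k=1 load=t1/5c comp=t0/2c wait=5 total=8
k=2 load=t2/2c comp=t1/6c wait=6 total=14
k=3 load=t3/5c comp=t2/6c wait=6 total=20
k=4 load=t4/6c comp=t3/2c wait=6 total=26
k=5 load=- comp=t4/4c wait=4 total=30

end_cycle[4] = 26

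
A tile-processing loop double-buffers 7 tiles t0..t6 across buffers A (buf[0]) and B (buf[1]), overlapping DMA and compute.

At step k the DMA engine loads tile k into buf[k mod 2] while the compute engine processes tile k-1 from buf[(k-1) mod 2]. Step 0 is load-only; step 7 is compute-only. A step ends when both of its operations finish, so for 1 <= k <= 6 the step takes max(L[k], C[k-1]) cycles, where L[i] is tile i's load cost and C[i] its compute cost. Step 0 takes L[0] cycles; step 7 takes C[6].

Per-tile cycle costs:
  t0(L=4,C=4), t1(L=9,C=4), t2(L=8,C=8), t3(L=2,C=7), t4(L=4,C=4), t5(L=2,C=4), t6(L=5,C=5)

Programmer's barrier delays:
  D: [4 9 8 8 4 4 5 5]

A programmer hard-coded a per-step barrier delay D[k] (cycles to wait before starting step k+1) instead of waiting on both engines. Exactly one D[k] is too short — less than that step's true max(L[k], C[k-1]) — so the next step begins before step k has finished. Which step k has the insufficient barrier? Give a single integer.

k=0 barrier L[0]=4→4c, D[0]=4 ok
k=1 barrier max(L[1]=9,C[0]=4)→9c, D[1]=9 ok
k=2 barrier max(L[2]=8,C[1]=4)→8c, D[2]=8 ok
k=3 barrier max(L[3]=2,C[2]=8)→8c, D[3]=8 ok
k=4 barrier max(L[4]=4,C[3]=7)→7c, D[4]=4 SHORT
k=5 barrier max(L[5]=2,C[4]=4)→4c, D[5]=4 ok
k=6 barrier max(L[6]=5,C[5]=4)→5c, D[6]=5 ok
k=7 barrier C[6]=5→5c, D[7]=5 ok

hazard at step 4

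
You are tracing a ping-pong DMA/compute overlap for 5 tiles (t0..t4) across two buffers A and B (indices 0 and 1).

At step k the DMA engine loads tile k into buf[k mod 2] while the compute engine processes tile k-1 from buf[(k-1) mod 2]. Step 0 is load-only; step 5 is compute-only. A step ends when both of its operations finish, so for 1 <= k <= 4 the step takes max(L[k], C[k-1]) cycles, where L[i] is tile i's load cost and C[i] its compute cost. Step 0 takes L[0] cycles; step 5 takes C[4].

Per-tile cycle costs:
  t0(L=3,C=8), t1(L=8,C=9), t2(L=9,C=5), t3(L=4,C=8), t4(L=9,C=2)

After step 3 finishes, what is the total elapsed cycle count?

k=0 load=t0/3c comp=- wait=3 total=3
k=1 load=t1/8c comp=t0/8c wait=8 total=11
k=2 load=t2/9c comp=t1/9c wait=9 total=20
k=3 load=t3/4c comp=t2/5c wait=5 total=25
k=4 load=t4/9c comp=t3/8c wait=9 total=34
k=5 load=- comp=t4/2c wait=2 total=36

end_cycle[3] = 25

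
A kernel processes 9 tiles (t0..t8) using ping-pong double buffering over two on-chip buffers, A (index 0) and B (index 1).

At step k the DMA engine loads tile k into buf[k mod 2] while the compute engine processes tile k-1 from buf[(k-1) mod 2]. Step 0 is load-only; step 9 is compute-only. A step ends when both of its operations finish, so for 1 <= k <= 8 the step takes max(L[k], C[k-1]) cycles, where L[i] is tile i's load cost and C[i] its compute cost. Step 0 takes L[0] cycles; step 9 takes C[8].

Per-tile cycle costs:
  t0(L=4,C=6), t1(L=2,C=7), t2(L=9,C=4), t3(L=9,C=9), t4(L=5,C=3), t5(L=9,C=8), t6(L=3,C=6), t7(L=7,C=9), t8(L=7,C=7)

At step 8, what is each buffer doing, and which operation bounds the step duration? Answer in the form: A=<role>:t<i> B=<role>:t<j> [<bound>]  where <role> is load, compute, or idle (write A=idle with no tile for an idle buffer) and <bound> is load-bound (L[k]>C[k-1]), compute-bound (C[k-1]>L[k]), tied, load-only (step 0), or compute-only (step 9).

step 8: A=load:t8 B=compute:t7 [compute-bound]

step 0: L[0]=4 → dur=4, Σ=4 | A=load:t0 B=idle [load-only]
step 1: L[1]=2 C[0]=6 → dur=6, Σ=10 | A=compute:t0 B=load:t1 [compute-bound]
step 2: L[2]=9 C[1]=7 → dur=9, Σ=19 | A=load:t2 B=compute:t1 [load-bound]
step 3: L[3]=9 C[2]=4 → dur=9, Σ=28 | A=compute:t2 B=load:t3 [load-bound]
step 4: L[4]=5 C[3]=9 → dur=9, Σ=37 | A=load:t4 B=compute:t3 [compute-bound]
step 5: L[5]=9 C[4]=3 → dur=9, Σ=46 | A=compute:t4 B=load:t5 [load-bound]
step 6: L[6]=3 C[5]=8 → dur=8, Σ=54 | A=load:t6 B=compute:t5 [compute-bound]
step 7: L[7]=7 C[6]=6 → dur=7, Σ=61 | A=compute:t6 B=load:t7 [load-bound]
step 8: L[8]=7 C[7]=9 → dur=9, Σ=70 | A=load:t8 B=compute:t7 [compute-bound]
step 9: C[8]=7 → dur=7, Σ=77 | A=compute:t8 B=idle [compute-only]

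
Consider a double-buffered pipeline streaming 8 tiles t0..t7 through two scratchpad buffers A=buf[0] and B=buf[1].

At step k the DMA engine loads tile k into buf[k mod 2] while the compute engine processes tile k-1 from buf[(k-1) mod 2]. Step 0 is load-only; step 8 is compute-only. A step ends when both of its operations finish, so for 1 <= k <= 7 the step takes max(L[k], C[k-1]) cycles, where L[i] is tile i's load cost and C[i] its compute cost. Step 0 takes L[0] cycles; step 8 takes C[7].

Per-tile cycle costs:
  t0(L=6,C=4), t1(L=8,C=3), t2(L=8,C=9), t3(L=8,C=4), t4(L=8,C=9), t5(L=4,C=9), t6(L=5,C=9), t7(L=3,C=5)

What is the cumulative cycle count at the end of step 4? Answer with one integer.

step 0: L[0]=6 → dur=6, Σ=6 | A=load:t0 B=idle [load-only]
step 1: L[1]=8 C[0]=4 → dur=8, Σ=14 | A=compute:t0 B=load:t1 [load-bound]
step 2: L[2]=8 C[1]=3 → dur=8, Σ=22 | A=load:t2 B=compute:t1 [load-bound]
step 3: L[3]=8 C[2]=9 → dur=9, Σ=31 | A=compute:t2 B=load:t3 [compute-bound]
step 4: L[4]=8 C[3]=4 → dur=8, Σ=39 | A=load:t4 B=compute:t3 [load-bound]
step 5: L[5]=4 C[4]=9 → dur=9, Σ=48 | A=compute:t4 B=load:t5 [compute-bound]
step 6: L[6]=5 C[5]=9 → dur=9, Σ=57 | A=load:t6 B=compute:t5 [compute-bound]
step 7: L[7]=3 C[6]=9 → dur=9, Σ=66 | A=compute:t6 B=load:t7 [compute-bound]
step 8: C[7]=5 → dur=5, Σ=71 | A=idle B=compute:t7 [compute-only]

end_cycle[4] = 39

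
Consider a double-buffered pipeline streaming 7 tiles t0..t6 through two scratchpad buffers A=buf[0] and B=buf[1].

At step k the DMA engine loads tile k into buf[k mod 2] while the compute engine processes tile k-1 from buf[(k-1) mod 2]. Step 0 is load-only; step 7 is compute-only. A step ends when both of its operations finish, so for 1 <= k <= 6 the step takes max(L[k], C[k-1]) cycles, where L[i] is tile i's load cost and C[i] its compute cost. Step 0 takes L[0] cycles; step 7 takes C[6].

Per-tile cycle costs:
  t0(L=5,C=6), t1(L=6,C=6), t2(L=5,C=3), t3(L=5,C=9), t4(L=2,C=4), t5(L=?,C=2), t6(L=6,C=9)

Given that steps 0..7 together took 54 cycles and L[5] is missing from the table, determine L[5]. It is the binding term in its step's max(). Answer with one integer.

L[5] = 8

step 0: dur = L[0]=5 = 5
step 1: dur = max(L[1]=6, C[0]=6) = 6
step 2: dur = max(L[2]=5, C[1]=6) = 6
step 3: dur = max(L[3]=5, C[2]=3) = 5
step 4: dur = max(L[4]=2, C[3]=9) = 9
step 5: dur = max(L[5]=?, C[4]=4) = L[5]  (unknown; binding)
step 6: dur = max(L[6]=6, C[5]=2) = 6
step 7: dur = C[6]=9 = 9
sum of known step durations = 46
dur[5] = total - known = 54 - 46 = 8
L[5] is the binding max in step 5, so L[5] = dur[5] = 8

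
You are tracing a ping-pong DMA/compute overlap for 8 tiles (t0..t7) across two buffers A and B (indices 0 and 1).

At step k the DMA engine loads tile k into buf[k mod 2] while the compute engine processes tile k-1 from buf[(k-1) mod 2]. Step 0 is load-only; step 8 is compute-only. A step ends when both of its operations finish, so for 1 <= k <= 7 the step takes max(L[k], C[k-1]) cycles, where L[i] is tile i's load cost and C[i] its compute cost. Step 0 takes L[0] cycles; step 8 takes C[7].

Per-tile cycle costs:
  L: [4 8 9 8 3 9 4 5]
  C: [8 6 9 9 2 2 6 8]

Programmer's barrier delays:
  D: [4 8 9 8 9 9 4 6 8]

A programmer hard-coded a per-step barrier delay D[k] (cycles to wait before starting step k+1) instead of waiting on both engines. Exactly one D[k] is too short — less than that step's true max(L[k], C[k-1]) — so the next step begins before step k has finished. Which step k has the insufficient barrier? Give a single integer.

k=0 barrier L[0]=4→4c, D[0]=4 ok
k=1 barrier max(L[1]=8,C[0]=8)→8c, D[1]=8 ok
k=2 barrier max(L[2]=9,C[1]=6)→9c, D[2]=9 ok
k=3 barrier max(L[3]=8,C[2]=9)→9c, D[3]=8 SHORT
k=4 barrier max(L[4]=3,C[3]=9)→9c, D[4]=9 ok
k=5 barrier max(L[5]=9,C[4]=2)→9c, D[5]=9 ok
k=6 barrier max(L[6]=4,C[5]=2)→4c, D[6]=4 ok
k=7 barrier max(L[7]=5,C[6]=6)→6c, D[7]=6 ok
k=8 barrier C[7]=8→8c, D[8]=8 ok

hazard at step 3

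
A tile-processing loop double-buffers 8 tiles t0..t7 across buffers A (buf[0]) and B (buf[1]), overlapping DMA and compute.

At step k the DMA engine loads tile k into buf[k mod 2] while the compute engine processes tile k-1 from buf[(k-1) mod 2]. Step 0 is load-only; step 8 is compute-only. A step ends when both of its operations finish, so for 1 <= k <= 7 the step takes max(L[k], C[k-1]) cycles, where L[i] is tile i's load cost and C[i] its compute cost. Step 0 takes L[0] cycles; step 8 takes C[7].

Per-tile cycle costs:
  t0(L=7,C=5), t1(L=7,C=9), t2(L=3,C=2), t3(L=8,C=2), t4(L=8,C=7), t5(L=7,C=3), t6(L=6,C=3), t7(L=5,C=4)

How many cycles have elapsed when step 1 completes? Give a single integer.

step 0: L[0]=7 → dur=7, Σ=7 | A=load:t0 B=idle [load-only]
step 1: L[1]=7 C[0]=5 → dur=7, Σ=14 | A=compute:t0 B=load:t1 [load-bound]
step 2: L[2]=3 C[1]=9 → dur=9, Σ=23 | A=load:t2 B=compute:t1 [compute-bound]
step 3: L[3]=8 C[2]=2 → dur=8, Σ=31 | A=compute:t2 B=load:t3 [load-bound]
step 4: L[4]=8 C[3]=2 → dur=8, Σ=39 | A=load:t4 B=compute:t3 [load-bound]
step 5: L[5]=7 C[4]=7 → dur=7, Σ=46 | A=compute:t4 B=load:t5 [tied]
step 6: L[6]=6 C[5]=3 → dur=6, Σ=52 | A=load:t6 B=compute:t5 [load-bound]
step 7: L[7]=5 C[6]=3 → dur=5, Σ=57 | A=compute:t6 B=load:t7 [load-bound]
step 8: C[7]=4 → dur=4, Σ=61 | A=idle B=compute:t7 [compute-only]

end_cycle[1] = 14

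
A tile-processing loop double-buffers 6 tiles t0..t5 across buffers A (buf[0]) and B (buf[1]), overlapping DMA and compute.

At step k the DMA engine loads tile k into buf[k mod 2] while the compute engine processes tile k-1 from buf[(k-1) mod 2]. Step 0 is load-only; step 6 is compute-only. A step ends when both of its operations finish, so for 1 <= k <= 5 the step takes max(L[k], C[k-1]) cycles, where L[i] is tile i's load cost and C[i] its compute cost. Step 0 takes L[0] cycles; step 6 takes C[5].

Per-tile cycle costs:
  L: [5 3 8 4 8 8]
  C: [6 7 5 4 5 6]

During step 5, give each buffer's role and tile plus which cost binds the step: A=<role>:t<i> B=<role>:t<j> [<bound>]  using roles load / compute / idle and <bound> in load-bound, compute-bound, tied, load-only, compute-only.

k=0 load=t0/5c comp=- wait=5 total=5
k=1 load=t1/3c comp=t0/6c wait=6 total=11
k=2 load=t2/8c comp=t1/7c wait=8 total=19
k=3 load=t3/4c comp=t2/5c wait=5 total=24
k=4 load=t4/8c comp=t3/4c wait=8 total=32
k=5 load=t5/8c comp=t4/5c wait=8 total=40
k=6 load=- comp=t5/6c wait=6 total=46

step 5: A=compute:t4 B=load:t5 [load-bound]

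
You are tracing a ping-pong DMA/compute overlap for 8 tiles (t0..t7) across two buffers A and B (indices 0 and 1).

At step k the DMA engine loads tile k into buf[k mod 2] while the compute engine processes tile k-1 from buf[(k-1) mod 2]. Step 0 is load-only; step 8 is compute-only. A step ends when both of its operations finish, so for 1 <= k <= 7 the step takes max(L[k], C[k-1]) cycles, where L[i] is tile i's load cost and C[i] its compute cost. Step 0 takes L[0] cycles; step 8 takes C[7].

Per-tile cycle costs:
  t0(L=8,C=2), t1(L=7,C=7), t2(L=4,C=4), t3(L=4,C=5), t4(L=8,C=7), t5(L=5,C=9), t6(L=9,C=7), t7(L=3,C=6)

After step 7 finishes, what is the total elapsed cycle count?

end_cycle[7] = 57

k=0 load=t0/8c comp=- wait=8 total=8
k=1 load=t1/7c comp=t0/2c wait=7 total=15
k=2 load=t2/4c comp=t1/7c wait=7 total=22
k=3 load=t3/4c comp=t2/4c wait=4 total=26
k=4 load=t4/8c comp=t3/5c wait=8 total=34
k=5 load=t5/5c comp=t4/7c wait=7 total=41
k=6 load=t6/9c comp=t5/9c wait=9 total=50
k=7 load=t7/3c comp=t6/7c wait=7 total=57
k=8 load=- comp=t7/6c wait=6 total=63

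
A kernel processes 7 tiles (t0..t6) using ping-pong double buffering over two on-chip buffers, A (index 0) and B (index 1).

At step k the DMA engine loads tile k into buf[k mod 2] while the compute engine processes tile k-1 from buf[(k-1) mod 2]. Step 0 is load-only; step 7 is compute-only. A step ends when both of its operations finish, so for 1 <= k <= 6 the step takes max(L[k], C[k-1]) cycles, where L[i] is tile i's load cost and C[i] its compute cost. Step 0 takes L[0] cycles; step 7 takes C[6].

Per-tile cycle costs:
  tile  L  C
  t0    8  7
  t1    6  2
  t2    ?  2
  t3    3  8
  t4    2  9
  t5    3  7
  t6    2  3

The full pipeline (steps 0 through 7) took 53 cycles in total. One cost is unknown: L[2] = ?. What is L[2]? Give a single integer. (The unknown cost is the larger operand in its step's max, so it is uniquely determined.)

L[2] = 8

step 0 → dur = L[0]=8 = 8
step 1 → dur = max(L[1]=6, C[0]=7) = 7
step 2 → dur = max(L[2]=?, C[1]=2) = L[2]  (unknown; binding)
step 3 → dur = max(L[3]=3, C[2]=2) = 3
step 4 → dur = max(L[4]=2, C[3]=8) = 8
step 5 → dur = max(L[5]=3, C[4]=9) = 9
step 6 → dur = max(L[6]=2, C[5]=7) = 7
step 7 → dur = C[6]=3 = 3
sum of known step durations = 45
dur[2] = total - known = 53 - 45 = 8
L[2] is the binding max in step 2, so L[2] = dur[2] = 8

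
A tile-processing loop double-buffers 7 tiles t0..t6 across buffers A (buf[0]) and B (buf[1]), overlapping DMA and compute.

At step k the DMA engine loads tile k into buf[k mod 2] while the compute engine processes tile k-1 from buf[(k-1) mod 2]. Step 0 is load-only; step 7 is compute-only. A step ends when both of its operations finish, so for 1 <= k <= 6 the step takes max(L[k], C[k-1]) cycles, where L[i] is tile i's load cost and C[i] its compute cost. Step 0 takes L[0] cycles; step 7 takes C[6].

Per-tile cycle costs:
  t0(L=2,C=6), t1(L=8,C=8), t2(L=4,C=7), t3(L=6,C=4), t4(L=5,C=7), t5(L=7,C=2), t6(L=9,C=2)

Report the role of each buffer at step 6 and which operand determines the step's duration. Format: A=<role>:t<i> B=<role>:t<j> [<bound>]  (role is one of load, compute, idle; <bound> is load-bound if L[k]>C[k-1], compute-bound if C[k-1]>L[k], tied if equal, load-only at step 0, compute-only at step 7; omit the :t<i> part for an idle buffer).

step 6: A=load:t6 B=compute:t5 [load-bound]

[0] DMA t0→A (2c) ∥ CU idle ⇒ 2c, clock 2
[1] DMA t1→B (8c) ∥ CU A:t0 (6c) ⇒ 8c, clock 10
[2] DMA t2→A (4c) ∥ CU B:t1 (8c) ⇒ 8c, clock 18
[3] DMA t3→B (6c) ∥ CU A:t2 (7c) ⇒ 7c, clock 25
[4] DMA t4→A (5c) ∥ CU B:t3 (4c) ⇒ 5c, clock 30
[5] DMA t5→B (7c) ∥ CU A:t4 (7c) ⇒ 7c, clock 37
[6] DMA t6→A (9c) ∥ CU B:t5 (2c) ⇒ 9c, clock 46
[7] DMA idle ∥ CU A:t6 (2c) ⇒ 2c, clock 48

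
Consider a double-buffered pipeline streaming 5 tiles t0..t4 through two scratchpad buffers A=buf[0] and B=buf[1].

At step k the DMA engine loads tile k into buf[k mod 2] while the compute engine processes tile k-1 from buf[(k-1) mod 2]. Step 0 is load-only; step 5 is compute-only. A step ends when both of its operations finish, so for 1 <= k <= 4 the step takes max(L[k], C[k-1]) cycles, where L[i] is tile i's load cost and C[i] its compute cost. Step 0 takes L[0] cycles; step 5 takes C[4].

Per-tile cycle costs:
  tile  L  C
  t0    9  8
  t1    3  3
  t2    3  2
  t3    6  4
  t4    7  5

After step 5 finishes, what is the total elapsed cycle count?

[0] DMA t0→A (9c) ∥ CU idle ⇒ 9c, clock 9
[1] DMA t1→B (3c) ∥ CU A:t0 (8c) ⇒ 8c, clock 17
[2] DMA t2→A (3c) ∥ CU B:t1 (3c) ⇒ 3c, clock 20
[3] DMA t3→B (6c) ∥ CU A:t2 (2c) ⇒ 6c, clock 26
[4] DMA t4→A (7c) ∥ CU B:t3 (4c) ⇒ 7c, clock 33
[5] DMA idle ∥ CU A:t4 (5c) ⇒ 5c, clock 38

end_cycle[5] = 38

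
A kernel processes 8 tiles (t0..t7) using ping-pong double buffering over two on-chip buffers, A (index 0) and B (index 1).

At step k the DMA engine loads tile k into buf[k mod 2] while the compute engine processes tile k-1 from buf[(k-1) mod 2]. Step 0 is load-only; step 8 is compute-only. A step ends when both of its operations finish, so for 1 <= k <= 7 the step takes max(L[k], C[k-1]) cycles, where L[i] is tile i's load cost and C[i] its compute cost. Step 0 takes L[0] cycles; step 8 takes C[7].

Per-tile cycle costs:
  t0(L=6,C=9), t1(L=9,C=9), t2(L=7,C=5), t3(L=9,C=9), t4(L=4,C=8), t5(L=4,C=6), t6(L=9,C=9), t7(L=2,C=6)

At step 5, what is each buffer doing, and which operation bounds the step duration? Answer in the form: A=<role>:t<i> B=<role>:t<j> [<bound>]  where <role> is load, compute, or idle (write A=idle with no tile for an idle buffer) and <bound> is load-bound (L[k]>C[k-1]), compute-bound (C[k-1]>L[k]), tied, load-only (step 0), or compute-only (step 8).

k=0 load=t0/6c comp=- wait=6 total=6
k=1 load=t1/9c comp=t0/9c wait=9 total=15
k=2 load=t2/7c comp=t1/9c wait=9 total=24
k=3 load=t3/9c comp=t2/5c wait=9 total=33
k=4 load=t4/4c comp=t3/9c wait=9 total=42
k=5 load=t5/4c comp=t4/8c wait=8 total=50
k=6 load=t6/9c comp=t5/6c wait=9 total=59
k=7 load=t7/2c comp=t6/9c wait=9 total=68
k=8 load=- comp=t7/6c wait=6 total=74

step 5: A=compute:t4 B=load:t5 [compute-bound]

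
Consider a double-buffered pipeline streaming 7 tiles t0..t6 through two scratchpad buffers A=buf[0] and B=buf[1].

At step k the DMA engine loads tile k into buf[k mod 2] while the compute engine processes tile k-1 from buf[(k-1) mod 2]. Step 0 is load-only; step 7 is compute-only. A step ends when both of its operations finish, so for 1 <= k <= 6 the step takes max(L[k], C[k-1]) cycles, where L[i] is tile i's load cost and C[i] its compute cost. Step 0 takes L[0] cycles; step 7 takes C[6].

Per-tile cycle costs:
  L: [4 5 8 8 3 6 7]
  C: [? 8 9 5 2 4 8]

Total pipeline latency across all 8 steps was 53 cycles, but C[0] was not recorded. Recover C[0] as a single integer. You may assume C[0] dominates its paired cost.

C[0] = 6

step 0 | dur = L[0]=4 = 4
step 1 | dur = max(L[1]=5, C[0]=?) = C[0]  (unknown; binding)
step 2 | dur = max(L[2]=8, C[1]=8) = 8
step 3 | dur = max(L[3]=8, C[2]=9) = 9
step 4 | dur = max(L[4]=3, C[3]=5) = 5
step 5 | dur = max(L[5]=6, C[4]=2) = 6
step 6 | dur = max(L[6]=7, C[5]=4) = 7
step 7 | dur = C[6]=8 = 8
sum of known step durations = 47
dur[1] = total - known = 53 - 47 = 6
C[0] is the binding max in step 1, so C[0] = dur[1] = 6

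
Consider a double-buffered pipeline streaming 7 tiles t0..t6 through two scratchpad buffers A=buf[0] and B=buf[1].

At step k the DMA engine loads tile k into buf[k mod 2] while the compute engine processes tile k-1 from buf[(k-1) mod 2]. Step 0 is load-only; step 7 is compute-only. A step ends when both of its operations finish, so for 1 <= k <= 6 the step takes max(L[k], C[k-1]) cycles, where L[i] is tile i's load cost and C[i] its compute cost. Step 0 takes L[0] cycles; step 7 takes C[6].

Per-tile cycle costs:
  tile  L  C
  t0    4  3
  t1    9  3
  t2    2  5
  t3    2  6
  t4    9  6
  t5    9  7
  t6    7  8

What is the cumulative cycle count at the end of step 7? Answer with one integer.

end_cycle[7] = 54

[0] DMA t0→A (4c) ∥ CU idle ⇒ 4c, clock 4
[1] DMA t1→B (9c) ∥ CU A:t0 (3c) ⇒ 9c, clock 13
[2] DMA t2→A (2c) ∥ CU B:t1 (3c) ⇒ 3c, clock 16
[3] DMA t3→B (2c) ∥ CU A:t2 (5c) ⇒ 5c, clock 21
[4] DMA t4→A (9c) ∥ CU B:t3 (6c) ⇒ 9c, clock 30
[5] DMA t5→B (9c) ∥ CU A:t4 (6c) ⇒ 9c, clock 39
[6] DMA t6→A (7c) ∥ CU B:t5 (7c) ⇒ 7c, clock 46
[7] DMA idle ∥ CU A:t6 (8c) ⇒ 8c, clock 54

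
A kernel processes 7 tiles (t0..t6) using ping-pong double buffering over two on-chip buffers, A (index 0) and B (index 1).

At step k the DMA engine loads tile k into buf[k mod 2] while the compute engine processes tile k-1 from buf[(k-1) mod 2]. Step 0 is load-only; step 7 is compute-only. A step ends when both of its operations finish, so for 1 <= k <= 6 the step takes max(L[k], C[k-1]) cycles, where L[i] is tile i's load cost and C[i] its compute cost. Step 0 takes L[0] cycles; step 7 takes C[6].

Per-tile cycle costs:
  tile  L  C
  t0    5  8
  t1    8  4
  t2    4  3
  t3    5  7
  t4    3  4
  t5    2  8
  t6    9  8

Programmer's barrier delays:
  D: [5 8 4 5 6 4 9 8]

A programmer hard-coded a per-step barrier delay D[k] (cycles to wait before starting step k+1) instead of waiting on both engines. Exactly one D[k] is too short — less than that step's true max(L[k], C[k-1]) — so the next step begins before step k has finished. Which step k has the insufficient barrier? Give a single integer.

step 0: need L[0]=5 = 5; D[0]=5 ok
step 1: need max(L[1]=8,C[0]=8) = 8; D[1]=8 ok
step 2: need max(L[2]=4,C[1]=4) = 4; D[2]=4 ok
step 3: need max(L[3]=5,C[2]=3) = 5; D[3]=5 ok
step 4: need max(L[4]=3,C[3]=7) = 7; D[4]=6 SHORT
step 5: need max(L[5]=2,C[4]=4) = 4; D[5]=4 ok
step 6: need max(L[6]=9,C[5]=8) = 9; D[6]=9 ok
step 7: need C[6]=8 = 8; D[7]=8 ok

hazard at step 4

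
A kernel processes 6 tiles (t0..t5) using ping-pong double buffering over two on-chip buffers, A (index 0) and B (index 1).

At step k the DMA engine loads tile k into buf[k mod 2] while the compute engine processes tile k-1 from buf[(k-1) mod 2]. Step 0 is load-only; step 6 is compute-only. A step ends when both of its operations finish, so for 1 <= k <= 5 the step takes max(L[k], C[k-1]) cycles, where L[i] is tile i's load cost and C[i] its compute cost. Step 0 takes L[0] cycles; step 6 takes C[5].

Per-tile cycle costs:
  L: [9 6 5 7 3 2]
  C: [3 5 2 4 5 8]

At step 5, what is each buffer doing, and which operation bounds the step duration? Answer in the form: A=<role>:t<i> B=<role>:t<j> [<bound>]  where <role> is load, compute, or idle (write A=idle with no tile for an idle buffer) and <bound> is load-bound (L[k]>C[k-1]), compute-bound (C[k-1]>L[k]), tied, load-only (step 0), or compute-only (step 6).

step 0: L[0]=9 → dur=9, Σ=9 | A=load:t0 B=idle [load-only]
step 1: L[1]=6 C[0]=3 → dur=6, Σ=15 | A=compute:t0 B=load:t1 [load-bound]
step 2: L[2]=5 C[1]=5 → dur=5, Σ=20 | A=load:t2 B=compute:t1 [tied]
step 3: L[3]=7 C[2]=2 → dur=7, Σ=27 | A=compute:t2 B=load:t3 [load-bound]
step 4: L[4]=3 C[3]=4 → dur=4, Σ=31 | A=load:t4 B=compute:t3 [compute-bound]
step 5: L[5]=2 C[4]=5 → dur=5, Σ=36 | A=compute:t4 B=load:t5 [compute-bound]
step 6: C[5]=8 → dur=8, Σ=44 | A=idle B=compute:t5 [compute-only]

step 5: A=compute:t4 B=load:t5 [compute-bound]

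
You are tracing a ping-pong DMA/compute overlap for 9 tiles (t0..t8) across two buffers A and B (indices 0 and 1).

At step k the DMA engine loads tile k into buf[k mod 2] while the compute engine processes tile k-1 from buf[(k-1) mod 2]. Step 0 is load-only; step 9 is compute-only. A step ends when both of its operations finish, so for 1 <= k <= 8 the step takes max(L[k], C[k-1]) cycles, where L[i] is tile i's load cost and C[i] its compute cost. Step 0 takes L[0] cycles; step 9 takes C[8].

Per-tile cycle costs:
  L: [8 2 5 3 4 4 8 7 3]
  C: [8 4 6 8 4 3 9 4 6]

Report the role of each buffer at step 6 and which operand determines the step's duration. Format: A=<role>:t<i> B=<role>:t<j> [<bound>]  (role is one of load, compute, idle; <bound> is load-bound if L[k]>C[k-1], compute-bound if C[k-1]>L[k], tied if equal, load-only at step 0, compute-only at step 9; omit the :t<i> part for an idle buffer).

step 6: A=load:t6 B=compute:t5 [load-bound]

  0. 8=8c; end=8; A:t0 B:-
  1. max(2,8)=8c; end=16; A:t0 B:t1
  2. max(5,4)=5c; end=21; A:t2 B:t1
  3. max(3,6)=6c; end=27; A:t2 B:t3
  4. max(4,8)=8c; end=35; A:t4 B:t3
  5. max(4,4)=4c; end=39; A:t4 B:t5
  6. max(8,3)=8c; end=47; A:t6 B:t5
  7. max(7,9)=9c; end=56; A:t6 B:t7
  8. max(3,4)=4c; end=60; A:t8 B:t7
  9. 6=6c; end=66; A:t8 B:t7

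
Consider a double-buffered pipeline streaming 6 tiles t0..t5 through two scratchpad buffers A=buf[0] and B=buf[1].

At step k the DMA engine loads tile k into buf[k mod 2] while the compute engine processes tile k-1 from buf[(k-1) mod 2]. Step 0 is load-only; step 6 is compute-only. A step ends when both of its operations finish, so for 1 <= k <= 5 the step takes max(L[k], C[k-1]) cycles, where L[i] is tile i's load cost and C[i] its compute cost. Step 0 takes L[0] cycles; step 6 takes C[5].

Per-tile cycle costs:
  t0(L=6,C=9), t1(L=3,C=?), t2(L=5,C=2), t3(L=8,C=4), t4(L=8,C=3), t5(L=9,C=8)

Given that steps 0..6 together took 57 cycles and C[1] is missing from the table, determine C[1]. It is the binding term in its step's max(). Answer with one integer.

C[1] = 9

step 0 | dur = L[0]=6 = 6
step 1 | dur = max(L[1]=3, C[0]=9) = 9
step 2 | dur = max(L[2]=5, C[1]=?) = C[1]  (unknown; binding)
step 3 | dur = max(L[3]=8, C[2]=2) = 8
step 4 | dur = max(L[4]=8, C[3]=4) = 8
step 5 | dur = max(L[5]=9, C[4]=3) = 9
step 6 | dur = C[5]=8 = 8
sum of known step durations = 48
dur[2] = total - known = 57 - 48 = 9
C[1] is the binding max in step 2, so C[1] = dur[2] = 9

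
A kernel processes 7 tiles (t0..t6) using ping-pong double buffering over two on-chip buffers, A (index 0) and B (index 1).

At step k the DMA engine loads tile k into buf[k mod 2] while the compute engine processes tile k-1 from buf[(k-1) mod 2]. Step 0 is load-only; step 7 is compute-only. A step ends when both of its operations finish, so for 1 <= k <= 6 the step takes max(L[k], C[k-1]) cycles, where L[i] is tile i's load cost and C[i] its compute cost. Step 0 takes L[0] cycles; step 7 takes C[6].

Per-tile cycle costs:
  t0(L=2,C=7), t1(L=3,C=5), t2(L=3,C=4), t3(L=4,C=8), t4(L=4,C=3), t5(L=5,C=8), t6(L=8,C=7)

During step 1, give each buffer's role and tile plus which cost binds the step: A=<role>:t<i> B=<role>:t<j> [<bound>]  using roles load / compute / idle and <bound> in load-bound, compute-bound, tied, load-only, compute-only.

step 1: A=compute:t0 B=load:t1 [compute-bound]

  0. 2=2c; end=2; A:t0 B:-
  1. max(3,7)=7c; end=9; A:t0 B:t1
  2. max(3,5)=5c; end=14; A:t2 B:t1
  3. max(4,4)=4c; end=18; A:t2 B:t3
  4. max(4,8)=8c; end=26; A:t4 B:t3
  5. max(5,3)=5c; end=31; A:t4 B:t5
  6. max(8,8)=8c; end=39; A:t6 B:t5
  7. 7=7c; end=46; A:t6 B:t5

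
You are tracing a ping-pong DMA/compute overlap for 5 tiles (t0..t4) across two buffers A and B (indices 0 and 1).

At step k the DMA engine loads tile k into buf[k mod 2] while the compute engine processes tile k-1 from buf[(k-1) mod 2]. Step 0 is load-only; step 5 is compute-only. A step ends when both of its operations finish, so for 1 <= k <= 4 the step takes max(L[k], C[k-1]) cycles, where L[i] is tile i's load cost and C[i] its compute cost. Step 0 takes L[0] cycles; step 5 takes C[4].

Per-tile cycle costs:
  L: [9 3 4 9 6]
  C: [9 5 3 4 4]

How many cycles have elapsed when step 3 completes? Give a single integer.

end_cycle[3] = 32

[0] DMA t0→A (9c) ∥ CU idle ⇒ 9c, clock 9
[1] DMA t1→B (3c) ∥ CU A:t0 (9c) ⇒ 9c, clock 18
[2] DMA t2→A (4c) ∥ CU B:t1 (5c) ⇒ 5c, clock 23
[3] DMA t3→B (9c) ∥ CU A:t2 (3c) ⇒ 9c, clock 32
[4] DMA t4→A (6c) ∥ CU B:t3 (4c) ⇒ 6c, clock 38
[5] DMA idle ∥ CU A:t4 (4c) ⇒ 4c, clock 42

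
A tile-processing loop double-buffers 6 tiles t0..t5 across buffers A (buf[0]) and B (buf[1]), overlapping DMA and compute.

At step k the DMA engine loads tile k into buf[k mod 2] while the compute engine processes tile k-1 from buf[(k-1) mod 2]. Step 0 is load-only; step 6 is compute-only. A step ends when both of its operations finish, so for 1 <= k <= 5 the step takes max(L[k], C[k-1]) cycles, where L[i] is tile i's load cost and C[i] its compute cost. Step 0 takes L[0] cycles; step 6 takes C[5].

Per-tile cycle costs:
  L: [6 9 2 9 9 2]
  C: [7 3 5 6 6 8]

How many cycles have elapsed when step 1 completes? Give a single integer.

end_cycle[1] = 15

step 0: L[0]=6 → dur=6, Σ=6 | A=load:t0 B=idle [load-only]
step 1: L[1]=9 C[0]=7 → dur=9, Σ=15 | A=compute:t0 B=load:t1 [load-bound]
step 2: L[2]=2 C[1]=3 → dur=3, Σ=18 | A=load:t2 B=compute:t1 [compute-bound]
step 3: L[3]=9 C[2]=5 → dur=9, Σ=27 | A=compute:t2 B=load:t3 [load-bound]
step 4: L[4]=9 C[3]=6 → dur=9, Σ=36 | A=load:t4 B=compute:t3 [load-bound]
step 5: L[5]=2 C[4]=6 → dur=6, Σ=42 | A=compute:t4 B=load:t5 [compute-bound]
step 6: C[5]=8 → dur=8, Σ=50 | A=idle B=compute:t5 [compute-only]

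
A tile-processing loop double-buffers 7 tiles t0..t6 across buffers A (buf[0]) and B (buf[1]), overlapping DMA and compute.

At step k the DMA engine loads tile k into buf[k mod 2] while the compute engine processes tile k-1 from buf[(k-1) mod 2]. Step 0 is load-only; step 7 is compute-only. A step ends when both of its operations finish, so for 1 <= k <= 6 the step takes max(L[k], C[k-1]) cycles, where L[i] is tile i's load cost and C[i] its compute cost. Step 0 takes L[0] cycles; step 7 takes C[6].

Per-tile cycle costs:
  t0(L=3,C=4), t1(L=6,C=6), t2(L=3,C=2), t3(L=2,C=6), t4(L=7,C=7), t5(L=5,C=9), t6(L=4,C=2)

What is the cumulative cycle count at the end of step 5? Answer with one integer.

step 0: L[0]=3 → dur=3, Σ=3 | A=load:t0 B=idle [load-only]
step 1: L[1]=6 C[0]=4 → dur=6, Σ=9 | A=compute:t0 B=load:t1 [load-bound]
step 2: L[2]=3 C[1]=6 → dur=6, Σ=15 | A=load:t2 B=compute:t1 [compute-bound]
step 3: L[3]=2 C[2]=2 → dur=2, Σ=17 | A=compute:t2 B=load:t3 [tied]
step 4: L[4]=7 C[3]=6 → dur=7, Σ=24 | A=load:t4 B=compute:t3 [load-bound]
step 5: L[5]=5 C[4]=7 → dur=7, Σ=31 | A=compute:t4 B=load:t5 [compute-bound]
step 6: L[6]=4 C[5]=9 → dur=9, Σ=40 | A=load:t6 B=compute:t5 [compute-bound]
step 7: C[6]=2 → dur=2, Σ=42 | A=compute:t6 B=idle [compute-only]

end_cycle[5] = 31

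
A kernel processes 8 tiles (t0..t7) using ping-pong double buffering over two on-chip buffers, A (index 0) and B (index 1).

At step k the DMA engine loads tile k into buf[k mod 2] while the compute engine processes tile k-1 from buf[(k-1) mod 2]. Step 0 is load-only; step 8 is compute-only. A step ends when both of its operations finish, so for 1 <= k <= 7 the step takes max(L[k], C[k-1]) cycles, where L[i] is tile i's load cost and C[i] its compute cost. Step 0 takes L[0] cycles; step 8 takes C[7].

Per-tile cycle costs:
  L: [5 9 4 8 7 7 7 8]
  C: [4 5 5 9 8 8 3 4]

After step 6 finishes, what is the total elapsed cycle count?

end_cycle[6] = 52

[0] DMA t0→A (5c) ∥ CU idle ⇒ 5c, clock 5
[1] DMA t1→B (9c) ∥ CU A:t0 (4c) ⇒ 9c, clock 14
[2] DMA t2→A (4c) ∥ CU B:t1 (5c) ⇒ 5c, clock 19
[3] DMA t3→B (8c) ∥ CU A:t2 (5c) ⇒ 8c, clock 27
[4] DMA t4→A (7c) ∥ CU B:t3 (9c) ⇒ 9c, clock 36
[5] DMA t5→B (7c) ∥ CU A:t4 (8c) ⇒ 8c, clock 44
[6] DMA t6→A (7c) ∥ CU B:t5 (8c) ⇒ 8c, clock 52
[7] DMA t7→B (8c) ∥ CU A:t6 (3c) ⇒ 8c, clock 60
[8] DMA idle ∥ CU B:t7 (4c) ⇒ 4c, clock 64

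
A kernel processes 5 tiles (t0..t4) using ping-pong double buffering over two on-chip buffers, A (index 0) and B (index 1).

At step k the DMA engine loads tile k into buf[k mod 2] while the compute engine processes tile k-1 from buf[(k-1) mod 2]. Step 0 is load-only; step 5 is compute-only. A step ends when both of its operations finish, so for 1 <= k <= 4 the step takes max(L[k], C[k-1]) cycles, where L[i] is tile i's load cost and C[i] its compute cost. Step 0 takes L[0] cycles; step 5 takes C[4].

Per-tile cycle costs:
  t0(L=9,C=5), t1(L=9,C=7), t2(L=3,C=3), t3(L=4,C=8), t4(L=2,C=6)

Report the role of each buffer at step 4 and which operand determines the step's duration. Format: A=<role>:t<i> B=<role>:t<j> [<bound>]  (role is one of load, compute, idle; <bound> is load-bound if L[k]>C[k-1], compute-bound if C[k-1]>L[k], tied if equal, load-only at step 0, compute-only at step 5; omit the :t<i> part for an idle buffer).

[0] DMA t0→A (9c) ∥ CU idle ⇒ 9c, clock 9
[1] DMA t1→B (9c) ∥ CU A:t0 (5c) ⇒ 9c, clock 18
[2] DMA t2→A (3c) ∥ CU B:t1 (7c) ⇒ 7c, clock 25
[3] DMA t3→B (4c) ∥ CU A:t2 (3c) ⇒ 4c, clock 29
[4] DMA t4→A (2c) ∥ CU B:t3 (8c) ⇒ 8c, clock 37
[5] DMA idle ∥ CU A:t4 (6c) ⇒ 6c, clock 43

step 4: A=load:t4 B=compute:t3 [compute-bound]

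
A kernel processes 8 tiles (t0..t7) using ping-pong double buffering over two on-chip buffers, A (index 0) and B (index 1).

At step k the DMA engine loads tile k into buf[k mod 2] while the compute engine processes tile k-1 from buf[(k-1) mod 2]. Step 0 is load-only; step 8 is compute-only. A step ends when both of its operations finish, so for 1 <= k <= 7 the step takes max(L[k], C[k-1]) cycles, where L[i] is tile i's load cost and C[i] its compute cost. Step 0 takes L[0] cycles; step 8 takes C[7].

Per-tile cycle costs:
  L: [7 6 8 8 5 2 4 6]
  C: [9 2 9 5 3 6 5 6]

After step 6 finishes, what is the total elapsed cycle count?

end_cycle[6] = 47

[0] DMA t0→A (7c) ∥ CU idle ⇒ 7c, clock 7
[1] DMA t1→B (6c) ∥ CU A:t0 (9c) ⇒ 9c, clock 16
[2] DMA t2→A (8c) ∥ CU B:t1 (2c) ⇒ 8c, clock 24
[3] DMA t3→B (8c) ∥ CU A:t2 (9c) ⇒ 9c, clock 33
[4] DMA t4→A (5c) ∥ CU B:t3 (5c) ⇒ 5c, clock 38
[5] DMA t5→B (2c) ∥ CU A:t4 (3c) ⇒ 3c, clock 41
[6] DMA t6→A (4c) ∥ CU B:t5 (6c) ⇒ 6c, clock 47
[7] DMA t7→B (6c) ∥ CU A:t6 (5c) ⇒ 6c, clock 53
[8] DMA idle ∥ CU B:t7 (6c) ⇒ 6c, clock 59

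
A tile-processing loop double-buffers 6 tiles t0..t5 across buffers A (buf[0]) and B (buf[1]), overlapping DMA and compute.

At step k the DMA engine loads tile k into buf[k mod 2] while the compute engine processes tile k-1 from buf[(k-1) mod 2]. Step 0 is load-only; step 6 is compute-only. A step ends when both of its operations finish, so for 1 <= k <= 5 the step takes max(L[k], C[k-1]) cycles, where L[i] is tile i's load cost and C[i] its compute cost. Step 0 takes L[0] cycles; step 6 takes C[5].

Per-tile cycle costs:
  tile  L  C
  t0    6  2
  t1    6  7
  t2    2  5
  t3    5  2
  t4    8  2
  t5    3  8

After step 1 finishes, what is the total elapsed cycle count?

k=0 load=t0/6c comp=- wait=6 total=6
k=1 load=t1/6c comp=t0/2c wait=6 total=12
k=2 load=t2/2c comp=t1/7c wait=7 total=19
k=3 load=t3/5c comp=t2/5c wait=5 total=24
k=4 load=t4/8c comp=t3/2c wait=8 total=32
k=5 load=t5/3c comp=t4/2c wait=3 total=35
k=6 load=- comp=t5/8c wait=8 total=43

end_cycle[1] = 12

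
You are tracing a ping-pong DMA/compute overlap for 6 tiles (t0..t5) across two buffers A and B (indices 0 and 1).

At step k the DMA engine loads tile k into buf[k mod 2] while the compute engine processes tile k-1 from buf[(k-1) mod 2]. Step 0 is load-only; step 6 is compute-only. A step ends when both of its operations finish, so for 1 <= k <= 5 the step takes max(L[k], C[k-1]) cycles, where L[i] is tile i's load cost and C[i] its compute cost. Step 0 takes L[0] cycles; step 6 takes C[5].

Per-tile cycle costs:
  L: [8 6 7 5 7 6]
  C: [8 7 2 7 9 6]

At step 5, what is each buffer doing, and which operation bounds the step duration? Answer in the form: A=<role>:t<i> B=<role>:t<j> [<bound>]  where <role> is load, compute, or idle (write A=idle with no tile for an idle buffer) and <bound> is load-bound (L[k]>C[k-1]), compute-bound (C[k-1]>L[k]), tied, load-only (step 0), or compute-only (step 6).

k=0 load=t0/8c comp=- wait=8 total=8
k=1 load=t1/6c comp=t0/8c wait=8 total=16
k=2 load=t2/7c comp=t1/7c wait=7 total=23
k=3 load=t3/5c comp=t2/2c wait=5 total=28
k=4 load=t4/7c comp=t3/7c wait=7 total=35
k=5 load=t5/6c comp=t4/9c wait=9 total=44
k=6 load=- comp=t5/6c wait=6 total=50

step 5: A=compute:t4 B=load:t5 [compute-bound]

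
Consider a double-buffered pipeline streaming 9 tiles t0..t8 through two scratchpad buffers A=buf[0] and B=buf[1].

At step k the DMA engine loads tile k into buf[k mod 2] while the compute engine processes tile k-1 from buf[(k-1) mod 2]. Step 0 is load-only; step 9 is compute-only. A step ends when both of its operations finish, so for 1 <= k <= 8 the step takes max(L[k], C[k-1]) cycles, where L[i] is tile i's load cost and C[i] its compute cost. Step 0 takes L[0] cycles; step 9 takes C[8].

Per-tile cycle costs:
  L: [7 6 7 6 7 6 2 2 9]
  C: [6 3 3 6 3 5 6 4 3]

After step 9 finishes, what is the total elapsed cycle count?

end_cycle[9] = 62

  0. 7=7c; end=7; A:t0 B:-
  1. max(6,6)=6c; end=13; A:t0 B:t1
  2. max(7,3)=7c; end=20; A:t2 B:t1
  3. max(6,3)=6c; end=26; A:t2 B:t3
  4. max(7,6)=7c; end=33; A:t4 B:t3
  5. max(6,3)=6c; end=39; A:t4 B:t5
  6. max(2,5)=5c; end=44; A:t6 B:t5
  7. max(2,6)=6c; end=50; A:t6 B:t7
  8. max(9,4)=9c; end=59; A:t8 B:t7
  9. 3=3c; end=62; A:t8 B:t7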